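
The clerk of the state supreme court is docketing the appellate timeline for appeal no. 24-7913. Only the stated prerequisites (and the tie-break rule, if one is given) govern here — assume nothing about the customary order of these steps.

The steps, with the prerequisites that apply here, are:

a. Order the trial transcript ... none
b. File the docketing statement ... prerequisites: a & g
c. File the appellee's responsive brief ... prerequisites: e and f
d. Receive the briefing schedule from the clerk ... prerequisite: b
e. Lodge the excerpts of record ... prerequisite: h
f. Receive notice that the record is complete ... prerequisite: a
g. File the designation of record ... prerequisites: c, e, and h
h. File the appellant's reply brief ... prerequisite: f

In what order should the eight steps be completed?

a has no prerequisites → a first.
f is the only step now ready → f.
That leaves h as the only ready step → h.
e needed h, now all done → e.
Next only c has its prerequisites met → c.
That leaves g as the only ready step → g.
That leaves b as the only ready step → b.
d needed b, now all done → d.

a f h e c g b d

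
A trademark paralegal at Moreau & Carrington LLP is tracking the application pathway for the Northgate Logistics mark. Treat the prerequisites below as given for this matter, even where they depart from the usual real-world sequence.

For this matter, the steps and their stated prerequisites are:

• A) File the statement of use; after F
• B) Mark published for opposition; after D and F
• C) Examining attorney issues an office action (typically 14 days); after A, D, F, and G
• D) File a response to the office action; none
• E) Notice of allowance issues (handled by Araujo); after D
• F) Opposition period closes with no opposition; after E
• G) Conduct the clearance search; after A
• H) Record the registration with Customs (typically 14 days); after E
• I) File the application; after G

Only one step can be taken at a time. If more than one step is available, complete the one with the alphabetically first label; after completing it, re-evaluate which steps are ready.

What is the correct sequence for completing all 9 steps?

D → E → F → A → B → G → C → H → I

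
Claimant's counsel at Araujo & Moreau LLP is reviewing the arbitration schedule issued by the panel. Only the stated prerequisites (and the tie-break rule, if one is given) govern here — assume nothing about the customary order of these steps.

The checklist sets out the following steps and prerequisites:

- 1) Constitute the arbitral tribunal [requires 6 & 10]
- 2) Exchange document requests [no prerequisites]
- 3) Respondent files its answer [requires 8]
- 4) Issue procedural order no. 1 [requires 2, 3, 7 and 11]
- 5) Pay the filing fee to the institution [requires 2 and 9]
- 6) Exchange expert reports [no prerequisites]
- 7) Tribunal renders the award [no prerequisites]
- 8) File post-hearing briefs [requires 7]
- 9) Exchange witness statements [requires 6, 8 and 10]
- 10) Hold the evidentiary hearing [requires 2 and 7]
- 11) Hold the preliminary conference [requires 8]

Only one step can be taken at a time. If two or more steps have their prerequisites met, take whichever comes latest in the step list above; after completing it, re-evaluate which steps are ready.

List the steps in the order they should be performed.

Nothing is required for 7, 6 and 2. 7 is listed later → 7 first.
8, 6 and 2 are all available; 8 is listed later → 8.
Now 11, 6, 3 and 2 have their prerequisites met. 11 is listed later, so 11 next.
Now 6, 3 and 2 have their prerequisites met. 6 is listed later, so 6 next.
3 and 2 are both available; 3 is listed later → 3.
Next only 2 has its prerequisites met → 2.
10 and 4 are both available; 10 is listed later → 10.
9, 4 and 1 are all available; 9 is listed later → 9.
5 now also ready, so the ready set is {5, 4, 1}; 5 is listed later → 5.
Now 4 and 1 have their prerequisites met. 4 is listed later, so 4 next.
1 needed 10 and 6, now all done → 1.

7, 8, 11, 6, 3, 2, 10, 9, 5, 4, 1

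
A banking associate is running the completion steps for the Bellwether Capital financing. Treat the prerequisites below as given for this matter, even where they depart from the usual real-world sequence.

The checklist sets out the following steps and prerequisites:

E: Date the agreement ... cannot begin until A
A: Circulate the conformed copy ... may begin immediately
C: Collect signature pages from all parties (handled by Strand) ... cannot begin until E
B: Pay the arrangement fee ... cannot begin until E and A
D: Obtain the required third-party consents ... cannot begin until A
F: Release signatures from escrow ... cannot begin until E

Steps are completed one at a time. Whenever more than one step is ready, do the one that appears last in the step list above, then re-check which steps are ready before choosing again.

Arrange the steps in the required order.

A, D, E, F, B, C

A is the only step with nothing outstanding, so it goes first.
Ready: D and E. D is listed later → D.
E is the only step now ready → E.
Ready: F, B and C. F is listed later → F.
Ready: B and C. B is listed later → B.
Next only C has its prerequisites met → C.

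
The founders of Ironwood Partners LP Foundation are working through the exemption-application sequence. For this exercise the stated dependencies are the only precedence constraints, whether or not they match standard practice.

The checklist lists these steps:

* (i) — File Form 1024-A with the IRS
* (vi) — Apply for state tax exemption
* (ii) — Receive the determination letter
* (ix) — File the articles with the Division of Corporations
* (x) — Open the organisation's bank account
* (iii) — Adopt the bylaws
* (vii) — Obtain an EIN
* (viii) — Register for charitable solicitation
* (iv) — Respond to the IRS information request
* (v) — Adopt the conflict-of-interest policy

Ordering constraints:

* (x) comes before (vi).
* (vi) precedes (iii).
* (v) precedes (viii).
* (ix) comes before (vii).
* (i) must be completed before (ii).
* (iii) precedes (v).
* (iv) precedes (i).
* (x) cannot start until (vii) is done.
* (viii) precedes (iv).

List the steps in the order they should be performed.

(ix) (vii) (x) (vi) (iii) (v) (viii) (iv) (i) (ii)

(ix) has no prerequisites → (ix) first.
(vii) is the only step now ready → (vii).
That leaves (x) as the only ready step → (x).
(vi) is the only step now ready → (vi).
(iii) is the only step now ready → (iii).
(v) is the only step now ready → (v).
That leaves (viii) as the only ready step → (viii).
(iv) is the only step now ready → (iv).
(i) needed (iv), now all done → (i).
(ii) needed (i), now all done → (ii).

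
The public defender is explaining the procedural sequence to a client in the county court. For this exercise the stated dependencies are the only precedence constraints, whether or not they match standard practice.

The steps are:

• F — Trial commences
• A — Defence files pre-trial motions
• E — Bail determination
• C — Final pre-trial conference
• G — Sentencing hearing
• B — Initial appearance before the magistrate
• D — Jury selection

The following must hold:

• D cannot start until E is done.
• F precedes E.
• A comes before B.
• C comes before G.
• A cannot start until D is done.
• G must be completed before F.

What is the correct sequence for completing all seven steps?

C → G → F → E → D → A → B

C has no prerequisites → C first.
G is the only step now ready → G.
That leaves F as the only ready step → F.
That leaves E as the only ready step → E.
D is the only step now ready → D.
A needed D, now all done → A.
That leaves B as the only ready step → B.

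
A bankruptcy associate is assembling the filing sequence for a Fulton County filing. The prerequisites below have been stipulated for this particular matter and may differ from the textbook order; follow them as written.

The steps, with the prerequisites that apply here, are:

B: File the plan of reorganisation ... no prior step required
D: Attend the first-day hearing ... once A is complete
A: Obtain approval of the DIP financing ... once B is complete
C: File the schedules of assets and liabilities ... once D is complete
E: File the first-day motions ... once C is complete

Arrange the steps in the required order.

B has no prerequisites → B first.
A needed B, now all done → A.
D needed A, now all done → D.
C needed D, now all done → C.
E is the only step now ready → E.

B A D C E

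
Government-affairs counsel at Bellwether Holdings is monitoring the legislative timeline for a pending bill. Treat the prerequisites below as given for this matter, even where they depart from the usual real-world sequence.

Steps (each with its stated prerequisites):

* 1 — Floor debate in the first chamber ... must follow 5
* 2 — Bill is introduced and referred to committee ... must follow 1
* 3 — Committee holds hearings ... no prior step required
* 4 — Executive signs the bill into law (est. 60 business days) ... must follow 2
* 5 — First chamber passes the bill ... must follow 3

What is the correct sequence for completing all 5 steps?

3 5 1 2 4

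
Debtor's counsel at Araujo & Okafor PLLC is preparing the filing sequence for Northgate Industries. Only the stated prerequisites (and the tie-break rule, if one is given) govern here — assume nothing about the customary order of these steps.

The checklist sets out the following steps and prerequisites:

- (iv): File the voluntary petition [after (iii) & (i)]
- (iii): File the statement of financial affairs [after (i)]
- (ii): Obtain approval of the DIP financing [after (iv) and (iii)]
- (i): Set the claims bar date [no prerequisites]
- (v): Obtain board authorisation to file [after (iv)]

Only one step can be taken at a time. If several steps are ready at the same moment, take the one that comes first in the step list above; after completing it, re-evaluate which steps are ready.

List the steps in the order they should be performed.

(i) → (iii) → (iv) → (ii) → (v)

(i) is the only step with nothing outstanding, so it goes first.
(iii) needed (i), now all done → (iii).
(iv) needed (iii) and (i), now all done → (iv).
(ii) and (v) are both available; (ii) is listed earlier → (ii).
(v) is the only step now ready → (v).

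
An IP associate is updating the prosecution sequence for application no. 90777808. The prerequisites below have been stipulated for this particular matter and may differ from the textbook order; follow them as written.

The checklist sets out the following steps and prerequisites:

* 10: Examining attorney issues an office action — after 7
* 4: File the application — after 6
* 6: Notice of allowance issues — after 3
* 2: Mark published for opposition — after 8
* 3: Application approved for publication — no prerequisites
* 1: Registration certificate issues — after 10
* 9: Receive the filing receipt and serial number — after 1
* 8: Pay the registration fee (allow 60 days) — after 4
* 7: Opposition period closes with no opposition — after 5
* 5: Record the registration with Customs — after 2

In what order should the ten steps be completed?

3 → 6 → 4 → 8 → 2 → 5 → 7 → 10 → 1 → 9

Only 3 has no prerequisites, so it is first.
6 needed 3, now all done → 6.
That leaves 4 as the only ready step → 4.
8 is the only step now ready → 8.
2 is the only step now ready → 2.
Next only 5 has its prerequisites met → 5.
7 needed 5, now all done → 7.
That leaves 10 as the only ready step → 10.
1 needed 10, now all done → 1.
9 needed 1, now all done → 9.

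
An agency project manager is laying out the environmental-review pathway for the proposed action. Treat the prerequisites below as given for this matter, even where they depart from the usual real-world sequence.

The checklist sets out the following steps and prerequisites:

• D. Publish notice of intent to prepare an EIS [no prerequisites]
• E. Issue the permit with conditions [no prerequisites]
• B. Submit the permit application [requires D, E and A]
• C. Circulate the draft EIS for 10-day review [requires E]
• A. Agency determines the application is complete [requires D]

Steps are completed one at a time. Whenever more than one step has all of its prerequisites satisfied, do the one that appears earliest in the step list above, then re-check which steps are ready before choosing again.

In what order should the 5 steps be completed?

D and E have no prerequisites; D is listed earlier, so D is first.
Now E and A have their prerequisites met. E is listed earlier, so E next.
C now also ready, so the ready set is {C, A}; C is listed earlier → C.
A needed D, now all done → A.
Next only B has its prerequisites met → B.

D, E, C, A, B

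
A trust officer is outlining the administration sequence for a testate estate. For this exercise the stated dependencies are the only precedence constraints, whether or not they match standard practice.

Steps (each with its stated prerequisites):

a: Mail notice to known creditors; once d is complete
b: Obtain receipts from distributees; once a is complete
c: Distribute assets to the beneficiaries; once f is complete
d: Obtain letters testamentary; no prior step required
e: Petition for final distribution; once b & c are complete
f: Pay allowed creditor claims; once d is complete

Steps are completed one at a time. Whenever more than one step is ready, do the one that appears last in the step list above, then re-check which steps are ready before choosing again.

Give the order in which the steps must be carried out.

d is the only step with nothing outstanding, so it goes first.
Ready: f and a. f is listed later → f.
c now also ready, so the ready set is {c, a}; c is listed later → c.
That leaves a as the only ready step → a.
Next only b has its prerequisites met → b.
That leaves e as the only ready step → e.

d f c a b e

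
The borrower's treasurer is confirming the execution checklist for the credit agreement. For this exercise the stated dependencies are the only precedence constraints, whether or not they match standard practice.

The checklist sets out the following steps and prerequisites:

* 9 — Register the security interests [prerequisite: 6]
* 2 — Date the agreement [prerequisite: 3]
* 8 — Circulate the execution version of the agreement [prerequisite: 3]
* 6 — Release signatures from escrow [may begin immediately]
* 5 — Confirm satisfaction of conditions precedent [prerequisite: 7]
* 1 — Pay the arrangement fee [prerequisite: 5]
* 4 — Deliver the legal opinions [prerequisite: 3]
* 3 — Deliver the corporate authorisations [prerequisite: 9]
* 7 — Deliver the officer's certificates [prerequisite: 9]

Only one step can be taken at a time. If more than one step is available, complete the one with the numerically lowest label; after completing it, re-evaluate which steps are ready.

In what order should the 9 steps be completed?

6 has no prerequisites → 6 first.
9 needed 6, now all done → 9.
3 and 7 are both available; 3 has the earlier label → 3.
Ready: 2, 4, 7 and 8. 2 has the earlier label → 2.
Now 4, 7 and 8 have their prerequisites met. 4 has the earlier label, so 4 next.
Ready: 7 and 8. 7 has the earlier label → 7.
Ready: 5 and 8. 5 has the earlier label → 5.
1 and 8 are both available; 1 has the earlier label → 1.
8 is the only step now ready → 8.

6, 9, 3, 2, 4, 7, 5, 1, 8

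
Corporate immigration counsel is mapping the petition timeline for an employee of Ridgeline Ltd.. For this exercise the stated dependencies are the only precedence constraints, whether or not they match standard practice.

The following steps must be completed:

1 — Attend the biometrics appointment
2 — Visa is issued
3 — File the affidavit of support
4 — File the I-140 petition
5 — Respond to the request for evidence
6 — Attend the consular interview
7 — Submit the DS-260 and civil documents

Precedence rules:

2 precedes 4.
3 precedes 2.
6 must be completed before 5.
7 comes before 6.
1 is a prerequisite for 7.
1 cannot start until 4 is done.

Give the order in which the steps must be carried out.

3 2 4 1 7 6 5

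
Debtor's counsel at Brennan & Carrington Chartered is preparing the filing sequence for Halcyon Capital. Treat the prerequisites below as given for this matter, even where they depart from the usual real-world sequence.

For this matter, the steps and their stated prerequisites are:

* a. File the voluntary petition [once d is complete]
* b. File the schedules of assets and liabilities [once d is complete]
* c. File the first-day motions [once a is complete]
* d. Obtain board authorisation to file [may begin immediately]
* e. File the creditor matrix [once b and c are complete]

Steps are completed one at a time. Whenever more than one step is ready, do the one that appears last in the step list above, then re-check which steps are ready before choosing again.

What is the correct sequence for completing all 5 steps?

d → b → a → c → e

d is the only step with nothing outstanding, so it goes first.
Ready: b and a. b is listed later → b.
Next only a has its prerequisites met → a.
c needed a, now all done → c.
That leaves e as the only ready step → e.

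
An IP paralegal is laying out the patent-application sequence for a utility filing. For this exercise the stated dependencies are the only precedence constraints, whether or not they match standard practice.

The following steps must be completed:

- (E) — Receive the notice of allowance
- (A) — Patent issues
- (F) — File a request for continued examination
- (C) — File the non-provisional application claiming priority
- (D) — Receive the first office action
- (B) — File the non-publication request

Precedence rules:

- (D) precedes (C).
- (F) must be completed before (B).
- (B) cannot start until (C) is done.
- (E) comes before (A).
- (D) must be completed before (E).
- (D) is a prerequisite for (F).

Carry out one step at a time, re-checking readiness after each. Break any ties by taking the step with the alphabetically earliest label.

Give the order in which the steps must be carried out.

Only (D) has no prerequisites, so it is first.
Now (C), (E) and (F) have their prerequisites met. (C) has the earlier label, so (C) next.
Now (E) and (F) have their prerequisites met. (E) has the earlier label, so (E) next.
(A) now also ready, so the ready set is {(A), (F)}; (A) has the earlier label → (A).
(F) is the only step now ready → (F).
That leaves (B) as the only ready step → (B).

(D) (C) (E) (A) (F) (B)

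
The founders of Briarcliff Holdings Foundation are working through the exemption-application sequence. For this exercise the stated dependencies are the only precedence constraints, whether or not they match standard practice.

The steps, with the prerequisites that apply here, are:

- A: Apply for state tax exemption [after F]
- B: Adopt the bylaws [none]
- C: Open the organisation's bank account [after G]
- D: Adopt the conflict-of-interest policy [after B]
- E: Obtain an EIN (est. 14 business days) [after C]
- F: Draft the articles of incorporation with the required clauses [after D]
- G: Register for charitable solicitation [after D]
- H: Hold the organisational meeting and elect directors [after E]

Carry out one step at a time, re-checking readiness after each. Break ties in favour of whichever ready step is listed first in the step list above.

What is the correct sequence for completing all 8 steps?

Only B has no prerequisites, so it is first.
D is the only step now ready → D.
Now F and G have their prerequisites met. F is listed earlier, so F next.
A and G are both available; A is listed earlier → A.
G is the only step now ready → G.
Next only C has its prerequisites met → C.
E needed C, now all done → E.
H needed E, now all done → H.

B → D → F → A → G → C → E → H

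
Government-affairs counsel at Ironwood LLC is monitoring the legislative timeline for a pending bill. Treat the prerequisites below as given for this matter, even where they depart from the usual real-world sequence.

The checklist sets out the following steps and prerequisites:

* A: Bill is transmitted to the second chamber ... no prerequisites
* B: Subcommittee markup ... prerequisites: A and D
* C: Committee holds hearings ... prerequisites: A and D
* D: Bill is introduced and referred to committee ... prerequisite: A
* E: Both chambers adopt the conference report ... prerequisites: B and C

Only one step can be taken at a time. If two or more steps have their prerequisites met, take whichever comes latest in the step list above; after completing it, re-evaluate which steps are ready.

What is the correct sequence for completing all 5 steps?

A, D, C, B, E

Only A has no prerequisites, so it is first.
That leaves D as the only ready step → D.
Ready: C and B. C is listed later → C.
Next only B has its prerequisites met → B.
Next only E has its prerequisites met → E.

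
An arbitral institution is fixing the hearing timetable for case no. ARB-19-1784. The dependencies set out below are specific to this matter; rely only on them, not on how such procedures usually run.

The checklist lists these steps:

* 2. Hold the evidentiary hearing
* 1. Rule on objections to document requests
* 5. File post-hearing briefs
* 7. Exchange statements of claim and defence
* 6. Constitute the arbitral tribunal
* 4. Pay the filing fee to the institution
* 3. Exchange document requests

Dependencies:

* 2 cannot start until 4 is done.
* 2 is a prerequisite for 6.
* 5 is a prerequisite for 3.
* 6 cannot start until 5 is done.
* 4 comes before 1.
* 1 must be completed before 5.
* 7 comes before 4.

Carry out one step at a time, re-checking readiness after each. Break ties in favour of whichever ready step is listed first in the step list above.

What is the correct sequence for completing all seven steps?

Only 7 has no prerequisites, so it is first.
That leaves 4 as the only ready step → 4.
Now 2 and 1 have their prerequisites met. 2 is listed earlier, so 2 next.
1 needed 4, now all done → 1.
5 needed 1, now all done → 5.
Ready: 6 and 3. 6 is listed earlier → 6.
That leaves 3 as the only ready step → 3.

7 → 4 → 2 → 1 → 5 → 6 → 3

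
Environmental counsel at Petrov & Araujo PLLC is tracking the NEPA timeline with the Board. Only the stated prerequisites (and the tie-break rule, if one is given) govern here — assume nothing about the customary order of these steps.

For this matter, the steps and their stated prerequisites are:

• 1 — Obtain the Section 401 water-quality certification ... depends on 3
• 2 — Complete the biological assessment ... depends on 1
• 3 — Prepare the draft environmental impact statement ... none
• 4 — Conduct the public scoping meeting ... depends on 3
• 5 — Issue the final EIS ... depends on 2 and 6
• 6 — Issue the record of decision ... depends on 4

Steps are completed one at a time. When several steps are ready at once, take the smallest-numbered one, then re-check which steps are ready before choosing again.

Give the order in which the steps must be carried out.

3 → 1 → 2 → 4 → 6 → 5

3 has no prerequisites → 3 first.
1 and 4 are both available; 1 has the earlier label → 1.
2 and 4 are both available; 2 has the earlier label → 2.
4 needed 3, now all done → 4.
Next only 6 has its prerequisites met → 6.
5 needed 2 and 6, now all done → 5.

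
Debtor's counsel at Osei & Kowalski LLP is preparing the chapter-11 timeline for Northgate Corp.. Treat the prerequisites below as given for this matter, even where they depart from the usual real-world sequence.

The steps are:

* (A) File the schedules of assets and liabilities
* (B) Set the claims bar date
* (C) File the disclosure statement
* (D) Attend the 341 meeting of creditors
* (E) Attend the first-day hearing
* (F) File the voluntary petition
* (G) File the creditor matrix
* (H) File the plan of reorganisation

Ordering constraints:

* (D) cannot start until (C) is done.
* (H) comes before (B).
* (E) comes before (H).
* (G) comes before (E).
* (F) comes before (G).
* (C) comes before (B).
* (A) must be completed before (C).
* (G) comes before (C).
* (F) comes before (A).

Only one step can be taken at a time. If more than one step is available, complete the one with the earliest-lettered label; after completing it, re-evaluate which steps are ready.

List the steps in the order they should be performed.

(F) has no prerequisites → (F) first.
(A) and (G) are both available; (A) has the earlier label → (A).
Next only (G) has its prerequisites met → (G).
Ready: (C) and (E). (C) has the earlier label → (C).
(D) now also ready, so the ready set is {(D), (E)}; (D) has the earlier label → (D).
(E) needed (G), now all done → (E).
Next only (H) has its prerequisites met → (H).
That leaves (B) as the only ready step → (B).

(F) (A) (G) (C) (D) (E) (H) (B)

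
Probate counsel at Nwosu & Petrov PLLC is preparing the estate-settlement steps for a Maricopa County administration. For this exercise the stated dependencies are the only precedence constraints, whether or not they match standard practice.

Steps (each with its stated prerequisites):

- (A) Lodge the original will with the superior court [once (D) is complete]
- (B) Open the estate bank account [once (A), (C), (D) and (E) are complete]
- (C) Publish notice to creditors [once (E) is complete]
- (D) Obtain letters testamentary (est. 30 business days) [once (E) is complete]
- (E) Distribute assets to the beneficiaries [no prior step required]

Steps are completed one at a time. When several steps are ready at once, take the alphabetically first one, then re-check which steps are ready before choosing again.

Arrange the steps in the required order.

(E) has no prerequisites → (E) first.
(C) and (D) are both available; (C) has the earlier label → (C).
That leaves (D) as the only ready step → (D).
(A) needed (D), now all done → (A).
That leaves (B) as the only ready step → (B).

(E) → (C) → (D) → (A) → (B)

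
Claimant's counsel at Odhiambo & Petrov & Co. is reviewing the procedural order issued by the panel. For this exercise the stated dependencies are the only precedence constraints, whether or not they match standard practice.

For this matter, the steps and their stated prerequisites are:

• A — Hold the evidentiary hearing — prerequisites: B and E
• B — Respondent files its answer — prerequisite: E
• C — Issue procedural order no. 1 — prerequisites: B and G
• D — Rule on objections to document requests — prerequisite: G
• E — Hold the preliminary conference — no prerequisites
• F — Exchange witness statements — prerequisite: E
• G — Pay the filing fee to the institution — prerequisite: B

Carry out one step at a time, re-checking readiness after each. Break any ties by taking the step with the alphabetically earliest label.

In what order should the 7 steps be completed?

E is the only step with nothing outstanding, so it goes first.
Ready: B and F. B has the earlier label → B.
Now A, F and G have their prerequisites met. A has the earlier label, so A next.
Ready: F and G. F has the earlier label → F.
G needed B, now all done → G.
Ready: C and D. C has the earlier label → C.
D needed G, now all done → D.

E, B, A, F, G, C, D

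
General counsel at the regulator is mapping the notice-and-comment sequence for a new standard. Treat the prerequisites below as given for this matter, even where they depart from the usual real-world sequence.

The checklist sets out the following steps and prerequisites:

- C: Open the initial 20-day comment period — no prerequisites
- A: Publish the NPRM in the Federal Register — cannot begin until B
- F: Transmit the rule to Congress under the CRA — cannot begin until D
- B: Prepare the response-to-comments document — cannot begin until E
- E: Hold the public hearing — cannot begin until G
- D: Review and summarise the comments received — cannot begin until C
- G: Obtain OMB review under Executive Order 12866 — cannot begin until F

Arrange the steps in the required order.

C, D, F, G, E, B, A

C is the only step with nothing outstanding, so it goes first.
D needed C, now all done → D.
That leaves F as the only ready step → F.
G needed F, now all done → G.
Next only E has its prerequisites met → E.
B needed E, now all done → B.
Next only A has its prerequisites met → A.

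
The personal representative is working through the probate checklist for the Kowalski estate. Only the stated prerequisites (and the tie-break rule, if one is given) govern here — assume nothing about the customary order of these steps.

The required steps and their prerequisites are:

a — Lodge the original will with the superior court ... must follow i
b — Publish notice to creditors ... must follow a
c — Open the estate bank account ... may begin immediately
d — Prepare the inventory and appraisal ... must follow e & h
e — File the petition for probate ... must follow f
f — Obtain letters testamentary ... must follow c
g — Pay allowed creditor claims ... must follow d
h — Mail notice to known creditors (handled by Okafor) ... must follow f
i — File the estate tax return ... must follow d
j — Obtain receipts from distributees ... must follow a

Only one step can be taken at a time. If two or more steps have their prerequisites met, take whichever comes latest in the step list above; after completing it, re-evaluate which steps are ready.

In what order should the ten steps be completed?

c f h e d i g a j b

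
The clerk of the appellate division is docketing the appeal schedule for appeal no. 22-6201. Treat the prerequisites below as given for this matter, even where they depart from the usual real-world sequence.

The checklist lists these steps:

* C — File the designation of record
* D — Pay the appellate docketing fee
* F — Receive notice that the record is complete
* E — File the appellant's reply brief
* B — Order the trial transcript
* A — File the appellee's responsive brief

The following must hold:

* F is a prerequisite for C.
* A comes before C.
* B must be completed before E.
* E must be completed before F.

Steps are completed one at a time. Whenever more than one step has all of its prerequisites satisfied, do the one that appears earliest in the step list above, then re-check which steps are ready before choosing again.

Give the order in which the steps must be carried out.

D B E F A C

Nothing is required for D, B and A. D is listed earlier → D first.
Now B and A have their prerequisites met. B is listed earlier, so B next.
E now also ready, so the ready set is {E, A}; E is listed earlier → E.
Ready: F and A. F is listed earlier → F.
Next only A has its prerequisites met → A.
Next only C has its prerequisites met → C.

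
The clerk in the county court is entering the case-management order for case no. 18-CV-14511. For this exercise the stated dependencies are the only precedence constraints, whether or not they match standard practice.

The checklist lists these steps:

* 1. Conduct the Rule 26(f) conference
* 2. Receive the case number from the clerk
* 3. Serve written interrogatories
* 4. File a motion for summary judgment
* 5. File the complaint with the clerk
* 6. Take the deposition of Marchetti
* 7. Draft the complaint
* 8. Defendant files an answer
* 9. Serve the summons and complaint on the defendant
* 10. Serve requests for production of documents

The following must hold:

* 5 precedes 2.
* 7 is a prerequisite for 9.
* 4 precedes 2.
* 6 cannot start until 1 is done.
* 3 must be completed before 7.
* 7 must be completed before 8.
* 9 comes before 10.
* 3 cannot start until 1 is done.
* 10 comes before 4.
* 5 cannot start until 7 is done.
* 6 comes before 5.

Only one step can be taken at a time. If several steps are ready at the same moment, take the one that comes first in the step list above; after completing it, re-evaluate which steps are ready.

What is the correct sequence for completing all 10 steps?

1 3 6 7 5 8 9 10 4 2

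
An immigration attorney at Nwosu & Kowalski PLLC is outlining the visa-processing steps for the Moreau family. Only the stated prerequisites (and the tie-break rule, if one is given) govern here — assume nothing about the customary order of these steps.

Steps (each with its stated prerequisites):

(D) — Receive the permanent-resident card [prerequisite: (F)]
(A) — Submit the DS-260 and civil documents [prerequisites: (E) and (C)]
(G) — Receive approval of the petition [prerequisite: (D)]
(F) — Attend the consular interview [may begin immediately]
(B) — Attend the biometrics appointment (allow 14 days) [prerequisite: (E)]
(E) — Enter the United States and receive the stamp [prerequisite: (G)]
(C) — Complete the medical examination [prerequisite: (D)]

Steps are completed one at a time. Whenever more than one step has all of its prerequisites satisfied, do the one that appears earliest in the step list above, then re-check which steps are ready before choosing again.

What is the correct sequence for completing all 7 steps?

(F) (D) (G) (E) (B) (C) (A)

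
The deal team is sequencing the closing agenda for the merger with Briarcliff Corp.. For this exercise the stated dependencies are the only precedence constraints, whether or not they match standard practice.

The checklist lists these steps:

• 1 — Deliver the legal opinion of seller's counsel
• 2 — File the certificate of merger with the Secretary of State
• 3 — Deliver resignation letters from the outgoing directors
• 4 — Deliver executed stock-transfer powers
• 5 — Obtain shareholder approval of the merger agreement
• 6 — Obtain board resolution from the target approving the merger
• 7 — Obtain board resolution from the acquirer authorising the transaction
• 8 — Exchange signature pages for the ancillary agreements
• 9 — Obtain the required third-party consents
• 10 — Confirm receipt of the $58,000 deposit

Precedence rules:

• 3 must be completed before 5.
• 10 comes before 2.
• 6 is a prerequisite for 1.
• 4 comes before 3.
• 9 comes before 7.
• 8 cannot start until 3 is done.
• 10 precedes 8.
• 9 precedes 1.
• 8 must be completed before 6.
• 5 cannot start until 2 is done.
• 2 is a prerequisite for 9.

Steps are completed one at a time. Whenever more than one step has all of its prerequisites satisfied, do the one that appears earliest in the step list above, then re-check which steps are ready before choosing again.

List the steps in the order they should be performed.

4, 3, 10, 2, 5, 8, 6, 9, 1, 7

Nothing is required for 4 and 10. 4 is listed earlier → 4 first.
3 and 10 are both available; 3 is listed earlier → 3.
Next only 10 has its prerequisites met → 10.
Now 2 and 8 have their prerequisites met. 2 is listed earlier, so 2 next.
5 and 9 now also ready, so the ready set is {5, 8, 9}; 5 is listed earlier → 5.
Ready: 8 and 9. 8 is listed earlier → 8.
Now 6 and 9 have their prerequisites met. 6 is listed earlier, so 6 next.
Next only 9 has its prerequisites met → 9.
1 and 7 are both available; 1 is listed earlier → 1.
7 needed 9, now all done → 7.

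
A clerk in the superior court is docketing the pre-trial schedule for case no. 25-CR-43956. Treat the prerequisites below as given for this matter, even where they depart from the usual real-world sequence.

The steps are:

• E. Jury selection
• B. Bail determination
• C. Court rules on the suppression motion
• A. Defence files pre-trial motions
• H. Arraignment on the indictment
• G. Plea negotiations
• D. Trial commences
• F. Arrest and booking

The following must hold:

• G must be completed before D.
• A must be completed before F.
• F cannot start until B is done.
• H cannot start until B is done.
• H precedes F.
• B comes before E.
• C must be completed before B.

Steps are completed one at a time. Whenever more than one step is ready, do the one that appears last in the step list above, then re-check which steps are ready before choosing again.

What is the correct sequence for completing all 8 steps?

G, A and C have no prerequisites; G is listed later, so G is first.
Ready: D, A and C. D is listed later → D.
Now A and C have their prerequisites met. A is listed later, so A next.
That leaves C as the only ready step → C.
That leaves B as the only ready step → B.
Ready: H and E. H is listed later → H.
Ready: F and E. F is listed later → F.
E needed B, now all done → E.

G, D, A, C, B, H, F, E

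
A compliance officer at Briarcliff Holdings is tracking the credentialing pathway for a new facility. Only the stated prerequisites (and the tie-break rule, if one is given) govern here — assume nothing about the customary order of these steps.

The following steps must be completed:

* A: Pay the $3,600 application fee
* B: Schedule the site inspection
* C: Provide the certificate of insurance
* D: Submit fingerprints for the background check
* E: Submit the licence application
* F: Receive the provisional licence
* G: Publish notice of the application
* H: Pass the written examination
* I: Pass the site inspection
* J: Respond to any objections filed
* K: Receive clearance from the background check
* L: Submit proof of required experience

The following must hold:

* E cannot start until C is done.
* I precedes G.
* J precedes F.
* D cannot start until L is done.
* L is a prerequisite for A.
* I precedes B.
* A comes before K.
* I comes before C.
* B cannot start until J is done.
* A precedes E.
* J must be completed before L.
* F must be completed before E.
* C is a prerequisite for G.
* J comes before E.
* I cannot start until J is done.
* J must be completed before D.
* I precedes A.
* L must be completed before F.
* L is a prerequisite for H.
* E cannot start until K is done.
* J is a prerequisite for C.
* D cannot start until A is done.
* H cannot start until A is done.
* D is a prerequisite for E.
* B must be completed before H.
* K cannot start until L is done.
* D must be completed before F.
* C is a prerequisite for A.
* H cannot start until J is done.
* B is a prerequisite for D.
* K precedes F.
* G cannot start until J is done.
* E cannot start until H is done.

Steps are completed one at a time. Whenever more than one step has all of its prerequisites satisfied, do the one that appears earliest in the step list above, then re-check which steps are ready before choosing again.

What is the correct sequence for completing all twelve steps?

J → I → B → C → G → L → A → D → H → K → F → E

J has no prerequisites → J first.
Ready: I and L. I is listed earlier → I.
B and C now also ready, so the ready set is {B, C, L}; B is listed earlier → B.
Ready: C and L. C is listed earlier → C.
G now also ready, so the ready set is {G, L}; G is listed earlier → G.
That leaves L as the only ready step → L.
Next only A has its prerequisites met → A.
Ready: D, H and K. D is listed earlier → D.
Ready: H and K. H is listed earlier → H.
That leaves K as the only ready step → K.
That leaves F as the only ready step → F.
E is the only step now ready → E.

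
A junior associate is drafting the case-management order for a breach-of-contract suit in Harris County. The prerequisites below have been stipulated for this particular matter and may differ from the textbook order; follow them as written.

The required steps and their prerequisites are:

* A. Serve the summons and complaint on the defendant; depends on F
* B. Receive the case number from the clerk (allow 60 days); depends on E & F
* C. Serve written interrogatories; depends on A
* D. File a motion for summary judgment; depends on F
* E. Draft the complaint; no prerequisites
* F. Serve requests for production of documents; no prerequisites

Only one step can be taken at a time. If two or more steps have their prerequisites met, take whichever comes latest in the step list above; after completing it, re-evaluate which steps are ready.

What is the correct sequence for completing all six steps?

F, E, D, B, A, C

F and E have no prerequisites; F is listed later, so F is first.
D and A now also ready, so the ready set is {E, D, A}; E is listed later → E.
B now also ready, so the ready set is {D, B, A}; D is listed later → D.
B and A are both available; B is listed later → B.
Next only A has its prerequisites met → A.
C needed A, now all done → C.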